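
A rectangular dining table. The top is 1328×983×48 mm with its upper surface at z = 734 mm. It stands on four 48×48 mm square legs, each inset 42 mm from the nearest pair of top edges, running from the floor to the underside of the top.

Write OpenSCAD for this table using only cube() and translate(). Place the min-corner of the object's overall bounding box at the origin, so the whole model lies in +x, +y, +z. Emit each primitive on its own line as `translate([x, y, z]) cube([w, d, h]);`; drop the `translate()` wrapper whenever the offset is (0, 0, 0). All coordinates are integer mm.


translate([0, 0, 686]) cube([1328, 983, 48]);
translate([42, 42, 0]) cube([48, 48, 686]);
translate([1238, 42, 0]) cube([48, 48, 686]);
translate([42, 893, 0]) cube([48, 48, 686]);
translate([1238, 893, 0]) cube([48, 48, 686]);


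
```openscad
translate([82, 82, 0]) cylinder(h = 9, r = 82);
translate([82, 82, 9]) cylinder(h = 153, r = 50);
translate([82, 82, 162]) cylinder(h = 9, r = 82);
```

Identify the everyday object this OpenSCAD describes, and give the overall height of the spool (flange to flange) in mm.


A spool. The overall height is 171 mm.

Three coaxial cylinders, large–small–large — a spool. Two 9 mm flanges and a 153 mm core give 9 + 153 + 9 = 171 mm.


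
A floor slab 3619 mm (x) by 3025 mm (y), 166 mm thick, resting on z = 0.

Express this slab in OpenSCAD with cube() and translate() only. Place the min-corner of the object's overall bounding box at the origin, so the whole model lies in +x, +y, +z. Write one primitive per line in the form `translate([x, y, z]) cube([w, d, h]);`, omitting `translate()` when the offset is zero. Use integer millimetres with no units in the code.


cube([3619, 3025, 166]);


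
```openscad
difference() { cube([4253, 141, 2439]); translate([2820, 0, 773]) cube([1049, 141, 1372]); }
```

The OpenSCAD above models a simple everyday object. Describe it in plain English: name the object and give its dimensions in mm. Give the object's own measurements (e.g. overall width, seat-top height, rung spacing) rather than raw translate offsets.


A wall 4253 mm long (x), 141 mm thick (y), 2439 mm tall, with a rectangular window opening cut through it. The opening is 1049 mm wide and 1372 mm tall; its sill is at z = 773 mm and its near (−x) edge is 2820 mm from the wall's −x end. The opening passes through the full wall thickness.


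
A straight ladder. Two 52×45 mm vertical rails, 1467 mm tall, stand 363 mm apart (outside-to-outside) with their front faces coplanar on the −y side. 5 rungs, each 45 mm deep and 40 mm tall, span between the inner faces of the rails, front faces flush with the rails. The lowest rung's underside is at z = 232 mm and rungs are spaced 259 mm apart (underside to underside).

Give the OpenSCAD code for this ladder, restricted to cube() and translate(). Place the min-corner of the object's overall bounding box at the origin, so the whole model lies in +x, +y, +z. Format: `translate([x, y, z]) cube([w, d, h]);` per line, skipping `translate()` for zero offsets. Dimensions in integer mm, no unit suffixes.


cube([52, 45, 1467]);
translate([311, 0, 0]) cube([52, 45, 1467]);
translate([52, 0, 232]) cube([259, 45, 40]);
translate([52, 0, 491]) cube([259, 45, 40]);
translate([52, 0, 750]) cube([259, 45, 40]);
translate([52, 0, 1009]) cube([259, 45, 40]);
translate([52, 0, 1268]) cube([259, 45, 40]);


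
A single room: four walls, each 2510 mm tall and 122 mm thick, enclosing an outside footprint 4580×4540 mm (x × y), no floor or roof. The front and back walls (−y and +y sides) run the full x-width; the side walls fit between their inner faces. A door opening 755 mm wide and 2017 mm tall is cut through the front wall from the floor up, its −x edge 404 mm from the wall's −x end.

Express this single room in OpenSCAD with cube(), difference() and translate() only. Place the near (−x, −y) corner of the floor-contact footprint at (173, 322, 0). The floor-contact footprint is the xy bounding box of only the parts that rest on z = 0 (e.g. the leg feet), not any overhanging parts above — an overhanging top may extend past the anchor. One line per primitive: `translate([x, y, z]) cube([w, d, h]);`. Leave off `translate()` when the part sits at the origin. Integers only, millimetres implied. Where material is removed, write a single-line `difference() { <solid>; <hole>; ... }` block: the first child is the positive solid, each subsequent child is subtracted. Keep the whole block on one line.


difference() { translate([173, 322, 0]) cube([4580, 122, 2510]); translate([577, 322, 0]) cube([755, 122, 2017]); }
translate([173, 4740, 0]) cube([4580, 122, 2510]);
translate([173, 444, 0]) cube([122, 4296, 2510]);
translate([4631, 444, 0]) cube([122, 4296, 2510]);


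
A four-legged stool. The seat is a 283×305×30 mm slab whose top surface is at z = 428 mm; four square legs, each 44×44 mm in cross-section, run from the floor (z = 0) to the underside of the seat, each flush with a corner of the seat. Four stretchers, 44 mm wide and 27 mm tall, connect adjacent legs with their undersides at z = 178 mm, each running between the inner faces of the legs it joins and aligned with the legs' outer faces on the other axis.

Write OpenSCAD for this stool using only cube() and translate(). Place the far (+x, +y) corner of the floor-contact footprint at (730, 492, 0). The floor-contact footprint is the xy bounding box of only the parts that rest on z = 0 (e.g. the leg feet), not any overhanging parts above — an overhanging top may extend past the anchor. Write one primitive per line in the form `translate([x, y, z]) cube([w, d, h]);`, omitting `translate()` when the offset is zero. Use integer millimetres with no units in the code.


// leg_h = 428 - 30 = 398
// stretcher span = 283 - 2*44 = 195
translate([447, 187, 398]) cube([283, 305, 30]);
translate([447, 187, 0]) cube([44, 44, 398]);
translate([686, 187, 0]) cube([44, 44, 398]);
translate([447, 448, 0]) cube([44, 44, 398]);
translate([686, 448, 0]) cube([44, 44, 398]);
translate([491, 187, 178]) cube([195, 44, 27]);
translate([491, 448, 178]) cube([195, 44, 27]);
translate([447, 231, 178]) cube([44, 217, 27]);
translate([686, 231, 178]) cube([44, 217, 27]);


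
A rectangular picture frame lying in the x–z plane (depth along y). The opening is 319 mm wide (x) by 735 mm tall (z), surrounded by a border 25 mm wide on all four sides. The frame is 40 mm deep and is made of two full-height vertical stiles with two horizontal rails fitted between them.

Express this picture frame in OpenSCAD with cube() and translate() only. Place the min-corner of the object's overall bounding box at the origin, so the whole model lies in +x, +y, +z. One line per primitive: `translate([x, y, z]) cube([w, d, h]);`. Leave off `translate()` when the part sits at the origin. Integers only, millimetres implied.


cube([25, 40, 785]);
translate([344, 0, 0]) cube([25, 40, 785]);
translate([25, 0, 0]) cube([319, 40, 25]);
translate([25, 0, 760]) cube([319, 40, 25]);


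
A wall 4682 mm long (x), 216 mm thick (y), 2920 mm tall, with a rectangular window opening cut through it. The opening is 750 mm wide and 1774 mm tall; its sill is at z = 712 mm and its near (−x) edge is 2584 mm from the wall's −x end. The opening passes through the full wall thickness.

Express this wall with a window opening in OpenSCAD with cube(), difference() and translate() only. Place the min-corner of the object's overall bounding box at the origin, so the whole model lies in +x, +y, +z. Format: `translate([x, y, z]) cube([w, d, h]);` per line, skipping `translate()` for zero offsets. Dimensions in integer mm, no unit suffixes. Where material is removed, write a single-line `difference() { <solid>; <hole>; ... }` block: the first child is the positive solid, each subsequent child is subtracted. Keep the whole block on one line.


difference() { cube([4682, 216, 2920]); translate([2584, 0, 712]) cube([750, 216, 1774]); }


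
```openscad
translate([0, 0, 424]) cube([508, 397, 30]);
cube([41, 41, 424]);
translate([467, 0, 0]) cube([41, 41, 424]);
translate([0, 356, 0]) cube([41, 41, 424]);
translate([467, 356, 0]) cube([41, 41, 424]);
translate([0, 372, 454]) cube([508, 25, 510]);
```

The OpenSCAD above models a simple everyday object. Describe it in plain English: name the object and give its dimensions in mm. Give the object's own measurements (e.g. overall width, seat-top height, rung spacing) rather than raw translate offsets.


A chair. The seat is a 508×397×30 mm slab with its top at z = 454 mm, on four 41×41 mm corner legs (flush with the seat edges, standing on z = 0). A flat backrest 25 mm thick, 510 mm tall, spans the full seat width and rises from the seat top along its +y edge, rear face flush with the rear of the seat.


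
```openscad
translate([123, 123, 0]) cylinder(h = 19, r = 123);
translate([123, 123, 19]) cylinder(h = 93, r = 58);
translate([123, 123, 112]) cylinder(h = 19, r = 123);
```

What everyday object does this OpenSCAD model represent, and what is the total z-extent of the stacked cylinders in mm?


A spool. The overall height is 131 mm.

Three coaxial cylinders, large–small–large — a spool. Two 19 mm flanges and a 93 mm core give 19 + 93 + 19 = 131 mm.


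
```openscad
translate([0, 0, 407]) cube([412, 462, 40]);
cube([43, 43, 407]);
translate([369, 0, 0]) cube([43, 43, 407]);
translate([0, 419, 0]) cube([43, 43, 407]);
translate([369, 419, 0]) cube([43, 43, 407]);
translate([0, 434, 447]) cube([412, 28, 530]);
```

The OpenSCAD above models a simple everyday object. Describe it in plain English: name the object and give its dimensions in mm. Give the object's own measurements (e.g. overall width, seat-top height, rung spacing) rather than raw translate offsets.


A chair. The seat is a 412×462×40 mm slab with its top at z = 447 mm, on four 43×43 mm corner legs (flush with the seat edges, standing on z = 0). A flat backrest 28 mm thick, 530 mm tall, spans the full seat width and rises from the seat top along its +y edge, rear face flush with the rear of the seat.


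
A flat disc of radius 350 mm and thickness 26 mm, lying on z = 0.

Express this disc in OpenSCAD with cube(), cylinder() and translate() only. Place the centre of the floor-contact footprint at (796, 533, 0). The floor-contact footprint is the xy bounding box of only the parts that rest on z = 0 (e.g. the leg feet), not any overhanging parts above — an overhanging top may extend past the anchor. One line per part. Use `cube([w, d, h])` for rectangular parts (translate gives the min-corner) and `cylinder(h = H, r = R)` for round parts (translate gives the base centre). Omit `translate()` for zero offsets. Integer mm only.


translate([796, 533, 0]) cylinder(h = 26, r = 350);


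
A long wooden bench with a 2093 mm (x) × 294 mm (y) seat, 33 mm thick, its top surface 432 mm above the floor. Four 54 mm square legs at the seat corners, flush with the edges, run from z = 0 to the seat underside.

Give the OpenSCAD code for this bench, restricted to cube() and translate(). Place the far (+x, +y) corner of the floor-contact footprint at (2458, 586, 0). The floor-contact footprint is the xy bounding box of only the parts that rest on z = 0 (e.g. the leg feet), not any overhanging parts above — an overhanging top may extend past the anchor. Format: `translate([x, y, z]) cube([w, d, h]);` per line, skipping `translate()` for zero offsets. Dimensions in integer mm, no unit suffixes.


translate([365, 292, 399]) cube([2093, 294, 33]);
translate([365, 292, 0]) cube([54, 54, 399]);
translate([365, 532, 0]) cube([54, 54, 399]);
translate([2404, 292, 0]) cube([54, 54, 399]);
translate([2404, 532, 0]) cube([54, 54, 399]);


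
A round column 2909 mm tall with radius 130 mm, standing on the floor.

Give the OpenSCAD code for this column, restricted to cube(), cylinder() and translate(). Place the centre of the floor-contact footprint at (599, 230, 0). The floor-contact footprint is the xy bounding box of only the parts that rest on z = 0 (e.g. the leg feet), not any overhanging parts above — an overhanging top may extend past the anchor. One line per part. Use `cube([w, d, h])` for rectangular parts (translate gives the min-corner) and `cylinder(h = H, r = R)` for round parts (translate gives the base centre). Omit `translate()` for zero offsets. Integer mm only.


translate([599, 230, 0]) cylinder(h = 2909, r = 130);


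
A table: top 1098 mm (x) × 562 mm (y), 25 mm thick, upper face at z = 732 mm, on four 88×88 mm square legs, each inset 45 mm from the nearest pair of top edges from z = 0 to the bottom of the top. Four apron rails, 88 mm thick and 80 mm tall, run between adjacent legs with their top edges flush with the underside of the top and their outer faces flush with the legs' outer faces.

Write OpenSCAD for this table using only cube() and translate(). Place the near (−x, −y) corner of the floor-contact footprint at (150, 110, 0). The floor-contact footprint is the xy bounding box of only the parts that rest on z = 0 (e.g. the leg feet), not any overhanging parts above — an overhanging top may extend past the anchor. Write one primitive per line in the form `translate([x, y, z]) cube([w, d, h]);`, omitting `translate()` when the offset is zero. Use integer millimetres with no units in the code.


translate([105, 65, 707]) cube([1098, 562, 25]);
translate([150, 110, 0]) cube([88, 88, 707]);
translate([1070, 110, 0]) cube([88, 88, 707]);
translate([150, 494, 0]) cube([88, 88, 707]);
translate([1070, 494, 0]) cube([88, 88, 707]);
translate([238, 110, 627]) cube([832, 88, 80]);
translate([238, 494, 627]) cube([832, 88, 80]);
translate([150, 198, 627]) cube([88, 296, 80]);
translate([1070, 198, 627]) cube([88, 296, 80]);


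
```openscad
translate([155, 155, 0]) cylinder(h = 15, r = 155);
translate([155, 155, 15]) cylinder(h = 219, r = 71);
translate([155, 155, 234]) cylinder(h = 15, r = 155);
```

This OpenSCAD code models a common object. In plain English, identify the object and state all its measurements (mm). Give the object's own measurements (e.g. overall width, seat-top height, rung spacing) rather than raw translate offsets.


A spool: two coaxial disc flanges of radius 155 mm and thickness 15 mm, joined by a core cylinder of radius 71 mm and height 219 mm. The lower flange rests on z = 0 and the three cylinders share a vertical axis.


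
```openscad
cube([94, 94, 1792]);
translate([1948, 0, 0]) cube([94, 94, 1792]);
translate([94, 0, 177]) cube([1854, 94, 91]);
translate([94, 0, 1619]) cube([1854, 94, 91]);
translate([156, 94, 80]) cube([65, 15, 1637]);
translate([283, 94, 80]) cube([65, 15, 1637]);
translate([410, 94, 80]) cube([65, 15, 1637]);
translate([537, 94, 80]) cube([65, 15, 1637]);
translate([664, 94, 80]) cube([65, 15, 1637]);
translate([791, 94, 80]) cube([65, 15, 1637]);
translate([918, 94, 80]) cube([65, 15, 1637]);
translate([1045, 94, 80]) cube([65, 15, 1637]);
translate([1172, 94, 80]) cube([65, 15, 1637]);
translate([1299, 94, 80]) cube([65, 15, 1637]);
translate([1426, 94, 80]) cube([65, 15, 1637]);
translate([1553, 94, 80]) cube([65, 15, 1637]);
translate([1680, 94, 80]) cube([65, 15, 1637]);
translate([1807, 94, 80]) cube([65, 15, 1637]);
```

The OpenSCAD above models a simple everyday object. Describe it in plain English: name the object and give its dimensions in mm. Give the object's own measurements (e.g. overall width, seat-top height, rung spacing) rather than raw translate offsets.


A fence section. Two 94×94 mm posts, 1792 mm tall, stand on the floor with a clear span of 1854 mm between their inner faces. Two horizontal rails of 94×91 mm section span the gap between the posts with their undersides at z = 177 mm and z = 1619 mm, flush with the posts' −y face. 14 pickets, each 65 mm wide, 15 mm thick and 1637 mm tall, are fixed to the +y face of the rails with their bottoms at z = 80 mm, spaced across the span with a 62 mm gap after the −x post and between neighbouring pickets, with 76 mm left before the +x post.


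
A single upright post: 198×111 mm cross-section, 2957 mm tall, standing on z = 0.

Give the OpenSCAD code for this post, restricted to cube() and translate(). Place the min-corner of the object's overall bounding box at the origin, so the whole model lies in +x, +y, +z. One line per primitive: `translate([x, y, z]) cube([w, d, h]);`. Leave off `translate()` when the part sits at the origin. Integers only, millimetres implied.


cube([198, 111, 2957]);


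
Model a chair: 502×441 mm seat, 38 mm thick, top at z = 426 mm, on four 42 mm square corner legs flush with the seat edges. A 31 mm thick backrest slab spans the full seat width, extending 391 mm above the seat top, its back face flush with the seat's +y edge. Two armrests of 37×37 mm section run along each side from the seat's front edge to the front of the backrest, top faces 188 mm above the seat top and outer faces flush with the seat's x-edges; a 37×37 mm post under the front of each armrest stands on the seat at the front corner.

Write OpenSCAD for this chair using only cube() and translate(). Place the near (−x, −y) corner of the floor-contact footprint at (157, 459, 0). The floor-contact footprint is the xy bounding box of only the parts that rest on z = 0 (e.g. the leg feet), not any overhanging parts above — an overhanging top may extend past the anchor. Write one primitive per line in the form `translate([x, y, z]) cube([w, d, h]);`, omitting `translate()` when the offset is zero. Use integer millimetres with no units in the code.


// leg_h = 426 - 38 = 388
// arm post h = 188 - 37 = 151
translate([157, 459, 388]) cube([502, 441, 38]);
translate([157, 459, 0]) cube([42, 42, 388]);
translate([617, 459, 0]) cube([42, 42, 388]);
translate([157, 858, 0]) cube([42, 42, 388]);
translate([617, 858, 0]) cube([42, 42, 388]);
translate([157, 869, 426]) cube([502, 31, 391]);
translate([157, 459, 577]) cube([37, 410, 37]);
translate([622, 459, 577]) cube([37, 410, 37]);
translate([157, 459, 426]) cube([37, 37, 151]);
translate([622, 459, 426]) cube([37, 37, 151]);


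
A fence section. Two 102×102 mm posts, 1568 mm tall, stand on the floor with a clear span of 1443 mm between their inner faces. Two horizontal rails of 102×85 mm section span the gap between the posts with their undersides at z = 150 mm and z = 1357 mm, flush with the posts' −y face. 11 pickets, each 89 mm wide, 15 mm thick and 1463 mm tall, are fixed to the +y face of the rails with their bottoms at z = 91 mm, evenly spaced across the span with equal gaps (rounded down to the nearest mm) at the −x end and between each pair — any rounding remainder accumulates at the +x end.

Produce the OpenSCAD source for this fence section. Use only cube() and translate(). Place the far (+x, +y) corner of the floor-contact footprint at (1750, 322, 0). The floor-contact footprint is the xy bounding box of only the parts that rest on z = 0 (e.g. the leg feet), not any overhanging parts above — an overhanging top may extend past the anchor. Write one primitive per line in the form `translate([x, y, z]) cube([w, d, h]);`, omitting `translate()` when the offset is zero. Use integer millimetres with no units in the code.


translate([103, 220, 0]) cube([102, 102, 1568]);
translate([1648, 220, 0]) cube([102, 102, 1568]);
translate([205, 220, 150]) cube([1443, 102, 85]);
translate([205, 220, 1357]) cube([1443, 102, 85]);
translate([243, 322, 91]) cube([89, 15, 1463]);
translate([370, 322, 91]) cube([89, 15, 1463]);
translate([497, 322, 91]) cube([89, 15, 1463]);
translate([624, 322, 91]) cube([89, 15, 1463]);
translate([751, 322, 91]) cube([89, 15, 1463]);
translate([878, 322, 91]) cube([89, 15, 1463]);
translate([1005, 322, 91]) cube([89, 15, 1463]);
translate([1132, 322, 91]) cube([89, 15, 1463]);
translate([1259, 322, 91]) cube([89, 15, 1463]);
translate([1386, 322, 91]) cube([89, 15, 1463]);
translate([1513, 322, 91]) cube([89, 15, 1463]);


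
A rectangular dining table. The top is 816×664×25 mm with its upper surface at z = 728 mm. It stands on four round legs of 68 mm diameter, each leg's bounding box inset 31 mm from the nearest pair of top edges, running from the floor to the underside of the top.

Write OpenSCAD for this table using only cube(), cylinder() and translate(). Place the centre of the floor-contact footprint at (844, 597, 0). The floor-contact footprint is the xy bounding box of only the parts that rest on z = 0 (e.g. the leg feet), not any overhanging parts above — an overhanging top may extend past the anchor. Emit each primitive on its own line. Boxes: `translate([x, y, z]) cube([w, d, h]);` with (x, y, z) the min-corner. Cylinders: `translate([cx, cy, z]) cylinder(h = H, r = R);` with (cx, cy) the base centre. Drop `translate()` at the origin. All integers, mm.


// leg_h = 728 - 25 = 703
translate([436, 265, 703]) cube([816, 664, 25]);
translate([501, 330, 0]) cylinder(h = 703, r = 34);
translate([1187, 330, 0]) cylinder(h = 703, r = 34);
translate([501, 864, 0]) cylinder(h = 703, r = 34);
translate([1187, 864, 0]) cylinder(h = 703, r = 34);


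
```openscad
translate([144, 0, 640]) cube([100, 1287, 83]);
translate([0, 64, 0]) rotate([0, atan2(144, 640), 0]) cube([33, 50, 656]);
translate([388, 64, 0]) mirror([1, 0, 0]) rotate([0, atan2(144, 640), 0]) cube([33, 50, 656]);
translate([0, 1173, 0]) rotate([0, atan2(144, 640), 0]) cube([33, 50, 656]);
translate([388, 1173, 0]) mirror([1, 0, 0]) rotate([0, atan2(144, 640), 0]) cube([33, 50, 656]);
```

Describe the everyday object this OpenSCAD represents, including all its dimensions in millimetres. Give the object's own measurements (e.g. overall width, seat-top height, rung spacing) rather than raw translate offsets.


A sawhorse. A 100×1287×83 mm beam (x, y, z) sits on two A-frame leg pairs. Each pair is two raked legs of 33×50 mm section (50 mm along y) splaying symmetrically in x. Each leg rises 640 mm vertically over 144 mm of horizontal reach and is 656 mm long along its own axis. Every leg's outer bottom edge rests on the floor and its outer top edge meets a bottom edge of the beam — the left legs (tilting toward +x) meet the beam's −x bottom edge, the right legs (their mirror images, tilting toward −x) meet its +x bottom edge — so the leg tops tuck under the beam, the beam's underside is 640 mm above the floor, and the feet are 388 mm apart outside-to-outside with the beam centred between them. The two leg pairs are set in 64 mm from either end of the beam.


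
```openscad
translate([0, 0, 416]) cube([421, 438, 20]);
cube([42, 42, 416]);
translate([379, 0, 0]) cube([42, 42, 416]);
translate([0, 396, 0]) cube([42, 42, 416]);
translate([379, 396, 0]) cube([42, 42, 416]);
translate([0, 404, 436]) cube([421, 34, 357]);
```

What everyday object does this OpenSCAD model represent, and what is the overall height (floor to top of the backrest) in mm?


A chair. The overall height is 793 mm.

A slab on four corner posts with a tall panel at the back — a chair. The seat slab sits at z = 416 with thickness 20, and the 357 mm backrest starts at the seat top, so the overall height is 416 + 20 + 357 = 793 mm.


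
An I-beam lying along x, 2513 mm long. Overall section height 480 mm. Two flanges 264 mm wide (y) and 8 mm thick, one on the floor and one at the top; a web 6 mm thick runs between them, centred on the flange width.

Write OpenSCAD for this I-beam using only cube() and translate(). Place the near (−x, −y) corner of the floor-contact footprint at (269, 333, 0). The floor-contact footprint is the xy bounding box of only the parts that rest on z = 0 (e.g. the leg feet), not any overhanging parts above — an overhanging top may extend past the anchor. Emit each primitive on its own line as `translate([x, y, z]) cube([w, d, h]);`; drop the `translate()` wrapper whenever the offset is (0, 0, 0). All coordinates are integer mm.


translate([269, 333, 0]) cube([2513, 264, 8]);
translate([269, 462, 8]) cube([2513, 6, 464]);
translate([269, 333, 472]) cube([2513, 264, 8]);


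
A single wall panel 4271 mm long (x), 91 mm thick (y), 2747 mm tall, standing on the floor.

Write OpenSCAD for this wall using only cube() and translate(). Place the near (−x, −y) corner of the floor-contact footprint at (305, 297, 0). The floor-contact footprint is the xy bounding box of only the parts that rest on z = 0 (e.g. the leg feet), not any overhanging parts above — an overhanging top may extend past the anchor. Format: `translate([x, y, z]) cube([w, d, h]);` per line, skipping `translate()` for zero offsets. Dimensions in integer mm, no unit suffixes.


translate([305, 297, 0]) cube([4271, 91, 2747]);


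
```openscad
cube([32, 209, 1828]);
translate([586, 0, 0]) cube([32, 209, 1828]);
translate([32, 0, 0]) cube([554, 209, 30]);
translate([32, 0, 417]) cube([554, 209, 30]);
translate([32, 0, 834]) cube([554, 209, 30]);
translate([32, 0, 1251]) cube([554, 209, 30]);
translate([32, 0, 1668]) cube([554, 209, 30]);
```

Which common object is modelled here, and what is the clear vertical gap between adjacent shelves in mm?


A bookshelf. The clear shelf gap is 387 mm.

Two tall side panels with 5 horizontal boards between them — a bookshelf. The first two shelf undersides are at z = 0 and z = 417; with shelf thickness 30, the clear gap is 417 − 0 − 30 = 387 mm.


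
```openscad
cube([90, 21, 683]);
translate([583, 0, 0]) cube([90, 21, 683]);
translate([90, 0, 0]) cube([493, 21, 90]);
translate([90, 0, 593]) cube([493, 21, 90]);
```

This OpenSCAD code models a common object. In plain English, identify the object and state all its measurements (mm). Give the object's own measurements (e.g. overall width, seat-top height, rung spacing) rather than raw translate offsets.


A rectangular picture frame lying in the x–z plane (depth along y). The opening is 493 mm wide (x) by 503 mm tall (z), surrounded by a border 90 mm wide on all four sides. The frame is 21 mm deep and is made of two full-height vertical stiles with two horizontal rails fitted between them.


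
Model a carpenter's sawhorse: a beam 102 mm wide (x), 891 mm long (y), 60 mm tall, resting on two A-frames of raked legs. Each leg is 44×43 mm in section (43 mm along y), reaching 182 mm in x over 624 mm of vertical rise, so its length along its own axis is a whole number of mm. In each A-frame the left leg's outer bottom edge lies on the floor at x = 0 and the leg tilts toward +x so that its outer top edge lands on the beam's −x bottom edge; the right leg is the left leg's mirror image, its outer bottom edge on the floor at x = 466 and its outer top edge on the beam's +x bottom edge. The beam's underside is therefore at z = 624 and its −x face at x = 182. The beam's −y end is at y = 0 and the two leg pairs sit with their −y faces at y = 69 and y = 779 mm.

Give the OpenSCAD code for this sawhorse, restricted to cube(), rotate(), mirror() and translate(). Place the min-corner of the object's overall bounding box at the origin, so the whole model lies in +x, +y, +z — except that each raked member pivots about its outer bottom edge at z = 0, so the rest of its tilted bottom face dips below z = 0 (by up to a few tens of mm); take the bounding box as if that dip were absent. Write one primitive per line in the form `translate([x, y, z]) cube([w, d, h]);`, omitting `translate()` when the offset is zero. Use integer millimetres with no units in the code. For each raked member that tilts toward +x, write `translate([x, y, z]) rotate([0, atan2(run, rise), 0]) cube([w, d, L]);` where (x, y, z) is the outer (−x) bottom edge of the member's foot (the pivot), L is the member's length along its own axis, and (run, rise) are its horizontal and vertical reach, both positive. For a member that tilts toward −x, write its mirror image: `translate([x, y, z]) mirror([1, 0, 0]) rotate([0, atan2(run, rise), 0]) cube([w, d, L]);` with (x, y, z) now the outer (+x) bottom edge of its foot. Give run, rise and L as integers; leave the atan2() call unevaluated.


translate([182, 0, 624]) cube([102, 891, 60]);
translate([0, 69, 0]) rotate([0, atan2(182, 624), 0]) cube([44, 43, 650]);
translate([466, 69, 0]) mirror([1, 0, 0]) rotate([0, atan2(182, 624), 0]) cube([44, 43, 650]);
translate([0, 779, 0]) rotate([0, atan2(182, 624), 0]) cube([44, 43, 650]);
translate([466, 779, 0]) mirror([1, 0, 0]) rotate([0, atan2(182, 624), 0]) cube([44, 43, 650]);


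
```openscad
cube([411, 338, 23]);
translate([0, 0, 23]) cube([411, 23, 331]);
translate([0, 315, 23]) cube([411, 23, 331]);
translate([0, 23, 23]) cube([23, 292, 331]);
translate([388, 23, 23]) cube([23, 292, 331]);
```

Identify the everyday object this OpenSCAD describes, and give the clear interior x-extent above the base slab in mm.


An open box. The internal width is 365 mm.

A 411×338 base slab with four walls standing on it — an open box. The base is 411 mm wide and the walls are 23 mm thick, so the internal width is 411 − 2 × 23 = 365 mm.


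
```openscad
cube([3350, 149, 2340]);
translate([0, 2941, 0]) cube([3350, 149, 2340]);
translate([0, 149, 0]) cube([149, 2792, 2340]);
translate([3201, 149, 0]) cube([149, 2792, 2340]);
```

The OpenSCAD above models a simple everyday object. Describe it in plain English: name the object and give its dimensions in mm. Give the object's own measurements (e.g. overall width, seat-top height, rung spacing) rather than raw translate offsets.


The wall frame of a small rectangular building: four walls, each 2340 mm tall and 149 mm thick, enclosing a footprint 3350 mm (x) by 3090 mm (y) outside-to-outside, with no floor or roof. The front and back walls (the −y and +y sides) span the full width; the two side walls fit between them.


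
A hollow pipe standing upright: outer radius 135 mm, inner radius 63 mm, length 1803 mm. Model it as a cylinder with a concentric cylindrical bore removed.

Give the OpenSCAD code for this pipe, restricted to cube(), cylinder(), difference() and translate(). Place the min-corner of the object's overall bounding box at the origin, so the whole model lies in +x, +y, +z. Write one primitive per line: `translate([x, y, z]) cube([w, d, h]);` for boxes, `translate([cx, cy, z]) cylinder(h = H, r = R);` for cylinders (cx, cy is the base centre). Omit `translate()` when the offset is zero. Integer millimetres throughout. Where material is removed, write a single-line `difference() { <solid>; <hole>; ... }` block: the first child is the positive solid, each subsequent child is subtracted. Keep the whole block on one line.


difference() { translate([135, 135, 0]) cylinder(h = 1803, r = 135); translate([135, 135, 0]) cylinder(h = 1803, r = 63); }


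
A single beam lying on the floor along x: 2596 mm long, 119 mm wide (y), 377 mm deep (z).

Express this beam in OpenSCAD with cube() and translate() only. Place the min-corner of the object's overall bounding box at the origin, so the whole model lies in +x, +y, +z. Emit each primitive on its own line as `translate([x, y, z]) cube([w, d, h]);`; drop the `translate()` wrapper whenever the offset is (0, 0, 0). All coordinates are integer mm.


cube([2596, 119, 377]);


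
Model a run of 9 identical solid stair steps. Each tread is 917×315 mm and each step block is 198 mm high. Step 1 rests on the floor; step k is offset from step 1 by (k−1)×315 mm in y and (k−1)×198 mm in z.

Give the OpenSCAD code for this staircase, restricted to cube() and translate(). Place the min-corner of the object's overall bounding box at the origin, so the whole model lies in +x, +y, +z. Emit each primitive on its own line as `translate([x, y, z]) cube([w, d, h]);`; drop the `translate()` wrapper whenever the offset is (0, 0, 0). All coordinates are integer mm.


cube([917, 315, 198]);
translate([0, 315, 198]) cube([917, 315, 198]);
translate([0, 630, 396]) cube([917, 315, 198]);
translate([0, 945, 594]) cube([917, 315, 198]);
translate([0, 1260, 792]) cube([917, 315, 198]);
translate([0, 1575, 990]) cube([917, 315, 198]);
translate([0, 1890, 1188]) cube([917, 315, 198]);
translate([0, 2205, 1386]) cube([917, 315, 198]);
translate([0, 2520, 1584]) cube([917, 315, 198]);


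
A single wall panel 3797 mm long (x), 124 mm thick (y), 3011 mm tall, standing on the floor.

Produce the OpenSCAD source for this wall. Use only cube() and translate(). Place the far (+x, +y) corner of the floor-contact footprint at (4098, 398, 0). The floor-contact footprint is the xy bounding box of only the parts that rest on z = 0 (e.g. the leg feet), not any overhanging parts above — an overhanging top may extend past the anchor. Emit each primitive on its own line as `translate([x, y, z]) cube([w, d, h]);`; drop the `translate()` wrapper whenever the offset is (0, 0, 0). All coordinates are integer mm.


translate([301, 274, 0]) cube([3797, 124, 3011]);


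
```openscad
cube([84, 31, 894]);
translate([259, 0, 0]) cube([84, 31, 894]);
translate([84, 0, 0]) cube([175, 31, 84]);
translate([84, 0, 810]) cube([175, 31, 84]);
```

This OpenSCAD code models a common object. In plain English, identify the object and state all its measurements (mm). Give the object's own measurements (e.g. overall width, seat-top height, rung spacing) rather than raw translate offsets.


A rectangular picture frame lying in the x–z plane (depth along y). The opening is 175 mm wide (x) by 726 mm tall (z), surrounded by a border 84 mm wide on all four sides. The frame is 31 mm deep and is made of two full-height vertical stiles with two horizontal rails fitted between them.


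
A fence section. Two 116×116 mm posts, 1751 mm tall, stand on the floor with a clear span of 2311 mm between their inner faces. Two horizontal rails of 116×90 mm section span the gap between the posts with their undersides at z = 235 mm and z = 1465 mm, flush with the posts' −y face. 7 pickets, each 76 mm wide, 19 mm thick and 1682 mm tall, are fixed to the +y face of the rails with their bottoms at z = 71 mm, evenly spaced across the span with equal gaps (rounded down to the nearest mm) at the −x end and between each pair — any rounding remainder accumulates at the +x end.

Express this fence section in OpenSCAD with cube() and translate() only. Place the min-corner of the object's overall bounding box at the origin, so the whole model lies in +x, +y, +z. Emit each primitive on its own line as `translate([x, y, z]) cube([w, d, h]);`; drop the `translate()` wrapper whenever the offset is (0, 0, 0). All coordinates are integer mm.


cube([116, 116, 1751]);
translate([2427, 0, 0]) cube([116, 116, 1751]);
translate([116, 0, 235]) cube([2311, 116, 90]);
translate([116, 0, 1465]) cube([2311, 116, 90]);
translate([338, 116, 71]) cube([76, 19, 1682]);
translate([636, 116, 71]) cube([76, 19, 1682]);
translate([934, 116, 71]) cube([76, 19, 1682]);
translate([1232, 116, 71]) cube([76, 19, 1682]);
translate([1530, 116, 71]) cube([76, 19, 1682]);
translate([1828, 116, 71]) cube([76, 19, 1682]);
translate([2126, 116, 71]) cube([76, 19, 1682]);


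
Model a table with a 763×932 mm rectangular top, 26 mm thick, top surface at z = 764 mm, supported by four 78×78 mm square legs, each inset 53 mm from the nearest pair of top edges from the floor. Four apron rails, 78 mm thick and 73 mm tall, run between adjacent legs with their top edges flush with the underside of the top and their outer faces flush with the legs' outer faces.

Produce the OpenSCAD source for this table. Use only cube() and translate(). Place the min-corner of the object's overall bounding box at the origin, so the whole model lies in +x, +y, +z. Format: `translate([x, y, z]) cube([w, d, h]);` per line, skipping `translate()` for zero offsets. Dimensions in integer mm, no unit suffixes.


translate([0, 0, 738]) cube([763, 932, 26]);
translate([53, 53, 0]) cube([78, 78, 738]);
translate([632, 53, 0]) cube([78, 78, 738]);
translate([53, 801, 0]) cube([78, 78, 738]);
translate([632, 801, 0]) cube([78, 78, 738]);
translate([131, 53, 665]) cube([501, 78, 73]);
translate([131, 801, 665]) cube([501, 78, 73]);
translate([53, 131, 665]) cube([78, 670, 73]);
translate([632, 131, 665]) cube([78, 670, 73]);


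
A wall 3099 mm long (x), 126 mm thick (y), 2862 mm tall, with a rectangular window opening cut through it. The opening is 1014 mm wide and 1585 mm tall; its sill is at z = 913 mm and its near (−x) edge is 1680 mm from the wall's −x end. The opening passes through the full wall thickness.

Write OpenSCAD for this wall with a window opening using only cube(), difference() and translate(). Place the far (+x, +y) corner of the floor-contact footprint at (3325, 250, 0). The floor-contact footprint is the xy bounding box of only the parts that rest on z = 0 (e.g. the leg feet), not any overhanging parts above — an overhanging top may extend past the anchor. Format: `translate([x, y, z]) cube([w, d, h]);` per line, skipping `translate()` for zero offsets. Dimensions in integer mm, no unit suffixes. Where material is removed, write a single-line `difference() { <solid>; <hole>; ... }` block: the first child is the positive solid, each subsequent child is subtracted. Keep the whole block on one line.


difference() { translate([226, 124, 0]) cube([3099, 126, 2862]); translate([1906, 124, 913]) cube([1014, 126, 1585]); }


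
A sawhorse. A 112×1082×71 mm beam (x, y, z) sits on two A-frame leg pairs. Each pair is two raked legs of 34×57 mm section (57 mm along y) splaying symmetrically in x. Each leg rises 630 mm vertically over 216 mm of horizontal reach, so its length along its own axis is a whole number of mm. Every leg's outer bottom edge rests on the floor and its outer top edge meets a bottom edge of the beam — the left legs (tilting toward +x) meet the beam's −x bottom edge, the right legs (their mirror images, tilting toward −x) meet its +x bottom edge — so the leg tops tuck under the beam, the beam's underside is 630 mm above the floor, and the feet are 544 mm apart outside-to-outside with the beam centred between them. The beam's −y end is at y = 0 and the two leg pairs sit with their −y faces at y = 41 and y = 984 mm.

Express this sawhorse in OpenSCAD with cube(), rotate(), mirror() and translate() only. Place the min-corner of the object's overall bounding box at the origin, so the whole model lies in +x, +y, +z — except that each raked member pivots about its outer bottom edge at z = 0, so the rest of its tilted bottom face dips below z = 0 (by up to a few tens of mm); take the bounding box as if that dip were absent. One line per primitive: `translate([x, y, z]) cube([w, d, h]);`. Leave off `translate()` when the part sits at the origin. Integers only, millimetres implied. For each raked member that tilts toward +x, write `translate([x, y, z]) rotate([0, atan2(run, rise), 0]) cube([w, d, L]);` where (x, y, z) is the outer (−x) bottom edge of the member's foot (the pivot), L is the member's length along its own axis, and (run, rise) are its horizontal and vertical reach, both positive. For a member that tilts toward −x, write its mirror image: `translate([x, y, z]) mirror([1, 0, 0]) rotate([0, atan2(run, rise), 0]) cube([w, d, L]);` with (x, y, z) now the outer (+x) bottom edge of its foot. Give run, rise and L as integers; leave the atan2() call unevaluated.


translate([216, 0, 630]) cube([112, 1082, 71]);
translate([0, 41, 0]) rotate([0, atan2(216, 630), 0]) cube([34, 57, 666]);
translate([544, 41, 0]) mirror([1, 0, 0]) rotate([0, atan2(216, 630), 0]) cube([34, 57, 666]);
translate([0, 984, 0]) rotate([0, atan2(216, 630), 0]) cube([34, 57, 666]);
translate([544, 984, 0]) mirror([1, 0, 0]) rotate([0, atan2(216, 630), 0]) cube([34, 57, 666]);


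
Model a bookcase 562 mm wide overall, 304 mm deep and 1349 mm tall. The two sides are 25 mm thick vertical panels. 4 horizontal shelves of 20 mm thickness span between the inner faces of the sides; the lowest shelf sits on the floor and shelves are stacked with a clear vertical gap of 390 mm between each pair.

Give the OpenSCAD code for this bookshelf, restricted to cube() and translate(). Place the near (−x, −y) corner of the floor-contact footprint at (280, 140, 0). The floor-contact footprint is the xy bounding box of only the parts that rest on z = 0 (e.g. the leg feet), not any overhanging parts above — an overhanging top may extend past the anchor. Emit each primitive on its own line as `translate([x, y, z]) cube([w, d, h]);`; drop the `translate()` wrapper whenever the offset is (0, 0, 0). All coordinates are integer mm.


translate([280, 140, 0]) cube([25, 304, 1349]);
translate([817, 140, 0]) cube([25, 304, 1349]);
translate([305, 140, 0]) cube([512, 304, 20]);
translate([305, 140, 410]) cube([512, 304, 20]);
translate([305, 140, 820]) cube([512, 304, 20]);
translate([305, 140, 1230]) cube([512, 304, 20]);
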